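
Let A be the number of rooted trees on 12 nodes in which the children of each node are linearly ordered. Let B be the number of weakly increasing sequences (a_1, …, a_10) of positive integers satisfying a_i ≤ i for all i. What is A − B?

A rooted plane tree on 12 nodes has 11 edges, and such trees are counted by C_11. So A = C_11 = 58786.
Weakly increasing sequences with a_i ≤ i biject with Dyck paths of semilength 10, so there are C_10. So B = C_10 = 16796.
A − B = 58786 − 16796 = 41990.

41990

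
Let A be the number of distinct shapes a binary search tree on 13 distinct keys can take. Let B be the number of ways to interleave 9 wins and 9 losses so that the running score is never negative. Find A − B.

There are C_n binary search tree shapes on n keys; with n = 13 that is C_13. So A = C_13 = 742900.
Reading a vote for the leader as '(' and for the other as ')' turns such a sequence into a balanced string of 9 pairs, so the count is C_9. So B = C_9 = 4862.
A − B = 742900 − 4862 = 738038.

738038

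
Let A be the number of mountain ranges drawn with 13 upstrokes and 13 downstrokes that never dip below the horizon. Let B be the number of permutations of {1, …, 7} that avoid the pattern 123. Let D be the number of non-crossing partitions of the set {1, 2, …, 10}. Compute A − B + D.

759267

A Dyck path with 13 up-steps and 13 down-steps has semilength 13, so there are C_13 of them. So A = C_13 = 742900.
For any fixed pattern of length 3, the pattern-avoiding permutations of [7] number C_7. So B = C_7 = 429.
Non-crossing partitions of an n-element set are counted by C_n; here n = 10. So D = C_10 = 16796.
A − B + D = 742900 − 429 + 16796 = 759267.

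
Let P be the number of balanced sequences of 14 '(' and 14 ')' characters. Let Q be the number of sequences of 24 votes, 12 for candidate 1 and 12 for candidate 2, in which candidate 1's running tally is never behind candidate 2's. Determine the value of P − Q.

2466428

A balanced arrangement of 14 bracket pairs is a Dyck word of semilength 14, so the count is C_14. So P = C_14 = 2674440.
Ballot sequences with n votes each where one side never trails are Dyck words, counted by C_n; here n = 12. So Q = C_12 = 208012.
P − Q = 2674440 − 208012 = 2466428.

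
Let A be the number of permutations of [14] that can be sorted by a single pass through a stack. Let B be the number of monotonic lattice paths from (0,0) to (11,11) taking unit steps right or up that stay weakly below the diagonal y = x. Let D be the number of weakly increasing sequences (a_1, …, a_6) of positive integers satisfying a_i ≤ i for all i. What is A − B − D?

By Knuth's characterisation, the stack-sortable permutations of length 14 are the 231-avoiders, numbering C_14. So A = C_14 = 2674440.
Monotone paths in an n×n grid that stay weakly below the diagonal are counted by C_n; here n = 11. So B = C_11 = 58786.
Such sub-staircase sequences of length n are counted by C_n; here n = 6. So D = C_6 = 132.
A − B − D = 2674440 − 58786 − 132 = 2615522.

2615522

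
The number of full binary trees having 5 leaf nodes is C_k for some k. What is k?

A full binary tree with L leaves has L−1 internal nodes and is counted by C_{L−1}; L = 5 gives C_4.

4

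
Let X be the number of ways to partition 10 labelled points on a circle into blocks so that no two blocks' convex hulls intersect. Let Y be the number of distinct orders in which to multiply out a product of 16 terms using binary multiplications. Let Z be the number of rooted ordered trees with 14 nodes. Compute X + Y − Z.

Non-crossing partitions of an n-element set are counted by C_n; here n = 10. So X = C_10 = 16796.
Bracketing 16 factors into binary products is counted by C_{16−1} = C_15. So Y = C_15 = 9694845.
A rooted plane tree on 14 nodes has 13 edges, and such trees are counted by C_13. So Z = C_13 = 742900.
X + Y − Z = 16796 + 9694845 − 742900 = 8968741.

8968741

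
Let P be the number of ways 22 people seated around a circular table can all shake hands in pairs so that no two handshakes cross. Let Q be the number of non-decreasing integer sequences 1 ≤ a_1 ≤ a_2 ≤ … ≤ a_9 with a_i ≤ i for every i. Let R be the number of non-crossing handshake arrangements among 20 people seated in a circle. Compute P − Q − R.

37128

Non-crossing handshake pairings of 2n people are counted by C_n; 22 people gives n = 11. So P = C_11 = 58786.
Weakly increasing sequences with a_i ≤ i biject with Dyck paths of semilength 9, so there are C_9. So Q = C_9 = 4862.
With 20 = 2·10 people, non-crossing handshake pairings are non-crossing perfect matchings on a circle, counted by C_10. So R = C_10 = 16796.
P − Q − R = 58786 − 4862 − 16796 = 37128.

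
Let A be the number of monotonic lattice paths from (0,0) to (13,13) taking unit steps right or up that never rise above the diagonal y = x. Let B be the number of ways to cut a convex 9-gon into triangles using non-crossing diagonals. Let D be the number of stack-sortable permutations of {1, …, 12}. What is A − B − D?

Monotone paths in an n×n grid that stay weakly below the diagonal are counted by C_n; here n = 13. So A = C_13 = 742900.
The number of triangulations of a 9-gon is the Catalan number C_7 (index = sides − 2). So B = C_7 = 429.
Stack-sortable permutations are exactly the 231-avoiding ones, counted by C_n; here n = 12. So D = C_12 = 208012.
A − B − D = 742900 − 429 − 208012 = 534459.

534459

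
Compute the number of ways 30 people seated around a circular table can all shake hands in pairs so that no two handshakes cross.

Non-crossing handshake pairings of 2n people are counted by C_n; 30 people gives n = 15.
C_15 = 9694845.

9694845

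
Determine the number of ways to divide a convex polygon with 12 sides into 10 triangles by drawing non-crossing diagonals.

A convex 12-gon is triangulated into 10 triangles, and the number of such triangulations is the Catalan number C_{12−2} = C_10.
C_10 = C(20,10)/11 = 184756/11 = 16796.

16796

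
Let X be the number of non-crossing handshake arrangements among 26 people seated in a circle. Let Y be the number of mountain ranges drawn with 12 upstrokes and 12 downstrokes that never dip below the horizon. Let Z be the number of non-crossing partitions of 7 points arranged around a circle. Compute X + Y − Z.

Non-crossing handshake pairings of 2n people are counted by C_n; 26 people gives n = 13. So X = C_13 = 742900.
Paths of 12 up- and 12 down-steps that never dip below the axis are Dyck paths; their count is C_12. So Y = C_12 = 208012.
The non-crossing partitions of [7] form a lattice of size C_7. So Z = C_7 = 429.
X + Y − Z = 742900 + 208012 − 429 = 950483.

950483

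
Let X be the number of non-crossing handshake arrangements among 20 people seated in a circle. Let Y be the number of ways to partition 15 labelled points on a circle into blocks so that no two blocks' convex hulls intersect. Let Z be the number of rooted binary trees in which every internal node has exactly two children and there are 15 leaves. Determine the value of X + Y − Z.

7037201

With 20 = 2·10 people, non-crossing handshake pairings are non-crossing perfect matchings on a circle, counted by C_10. So X = C_10 = 16796.
Non-crossing partitions of an n-element set are counted by C_n; here n = 15. So Y = C_15 = 9694845.
Full binary trees with 15 leaves have 15−1 = 14 internal nodes, so there are C_14 of them. So Z = C_14 = 2674440.
X + Y − Z = 16796 + 9694845 − 2674440 = 7037201.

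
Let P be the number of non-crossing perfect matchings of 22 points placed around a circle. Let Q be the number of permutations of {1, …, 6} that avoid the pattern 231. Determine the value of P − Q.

Pairing 22 circle points by 11 non-crossing chords gives C_11 matchings. So P = C_11 = 58786.
For any fixed pattern of length 3, the pattern-avoiding permutations of [6] number C_6. So Q = C_6 = 132.
P − Q = 58786 − 132 = 58654.

58654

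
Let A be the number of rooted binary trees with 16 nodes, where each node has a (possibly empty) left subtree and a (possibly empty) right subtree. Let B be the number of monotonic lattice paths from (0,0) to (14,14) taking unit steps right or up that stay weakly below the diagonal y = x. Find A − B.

There are C_n binary search tree shapes on n keys; with n = 16 that is C_16. So A = C_16 = 35357670.
Sub-diagonal monotone paths from (0,0) to (14,14) biject with Dyck paths of semilength 14, giving C_14. So B = C_14 = 2674440.
A − B = 35357670 − 2674440 = 32683230.

32683230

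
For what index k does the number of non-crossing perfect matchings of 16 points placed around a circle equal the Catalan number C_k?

8

Non-crossing perfect matchings of 2n points on a circle are counted by C_n; with 16 points, n = 8.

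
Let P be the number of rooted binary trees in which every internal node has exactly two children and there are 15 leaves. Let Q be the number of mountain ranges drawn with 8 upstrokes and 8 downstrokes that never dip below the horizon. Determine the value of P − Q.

2673010

Full binary trees with 15 leaves have 15−1 = 14 internal nodes, so there are C_14 of them. So P = C_14 = 2674440.
Paths of 8 up- and 8 down-steps that never dip below the axis are Dyck paths; their count is C_8. So Q = C_8 = 1430.
P − Q = 2674440 − 1430 = 2673010.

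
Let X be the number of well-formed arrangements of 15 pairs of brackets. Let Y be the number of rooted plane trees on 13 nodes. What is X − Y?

9486833

Balanced strings of n pairs of brackets are counted by C_n; here n = 15. So X = C_15 = 9694845.
Rooted ordered (plane) trees on m nodes have m−1 edges and are counted by C_{m−1}; m = 13 gives C_12. So Y = C_12 = 208012.
X − Y = 9694845 − 208012 = 9486833.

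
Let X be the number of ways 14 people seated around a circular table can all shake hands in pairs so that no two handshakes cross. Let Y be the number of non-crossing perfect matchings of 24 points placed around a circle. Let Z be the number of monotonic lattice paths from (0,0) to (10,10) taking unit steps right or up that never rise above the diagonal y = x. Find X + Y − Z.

191645

Non-crossing handshake pairings of 2n people are counted by C_n; 14 people gives n = 7. So X = C_7 = 429.
Pairing 24 circle points by 12 non-crossing chords gives C_12 matchings. So Y = C_12 = 208012.
Sub-diagonal monotone paths from (0,0) to (10,10) biject with Dyck paths of semilength 10, giving C_10. So Z = C_10 = 16796.
X + Y − Z = 429 + 208012 − 16796 = 191645.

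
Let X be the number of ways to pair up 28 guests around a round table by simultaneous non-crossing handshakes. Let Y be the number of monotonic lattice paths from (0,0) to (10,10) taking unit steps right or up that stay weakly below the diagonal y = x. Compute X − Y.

2657644

Non-crossing handshake pairings of 2n people are counted by C_n; 28 people gives n = 14. So X = C_14 = 2674440.
Monotone paths in an n×n grid that stay weakly below the diagonal are counted by C_n; here n = 10. So Y = C_10 = 16796.
X − Y = 2674440 − 16796 = 2657644.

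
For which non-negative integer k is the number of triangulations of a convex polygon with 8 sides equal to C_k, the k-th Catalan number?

6

Triangulations of a convex m-gon are counted by C_{m−2}; with m = 8 this is C_6.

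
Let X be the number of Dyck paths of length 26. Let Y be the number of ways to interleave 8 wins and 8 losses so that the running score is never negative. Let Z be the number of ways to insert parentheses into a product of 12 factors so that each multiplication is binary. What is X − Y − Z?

A Dyck path with 13 up-steps and 13 down-steps has semilength 13, so there are C_13 of them. So X = C_13 = 742900.
Ballot sequences with n votes each where one side never trails are Dyck words, counted by C_n; here n = 8. So Y = C_8 = 1430.
Ways to associate a product of 12 factors correspond to binary trees on 12 leaves, so the count is C_11. So Z = C_11 = 58786.
X − Y − Z = 742900 − 1430 − 58786 = 682684.

682684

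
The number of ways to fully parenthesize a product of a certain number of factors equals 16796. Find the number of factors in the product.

11

Parenthesizations of m factors are counted by C_{m−1}. Since C_10 = 16796, the index is 10.
So the index is 10, and the number of factors is 10 + 1 = 11.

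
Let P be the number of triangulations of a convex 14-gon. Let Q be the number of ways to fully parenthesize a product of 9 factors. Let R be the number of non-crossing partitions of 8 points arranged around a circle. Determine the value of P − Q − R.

205152

A convex 14-gon is triangulated into 12 triangles, and the number of such triangulations is the Catalan number C_{14−2} = C_12. So P = C_12 = 208012.
Parenthesizations of m factors correspond to full binary trees with m leaves, counted by C_{m−1}; m = 9 gives C_8. So Q = C_8 = 1430.
The non-crossing partitions of [8] form a lattice of size C_8. So R = C_8 = 1430.
P − Q − R = 208012 − 1430 − 1430 = 205152.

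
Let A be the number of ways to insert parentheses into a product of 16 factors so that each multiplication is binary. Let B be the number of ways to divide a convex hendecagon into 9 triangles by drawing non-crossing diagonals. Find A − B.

9689983

Ways to associate a product of 16 factors correspond to binary trees on 16 leaves, so the count is C_15. So A = C_15 = 9694845.
Triangulations of a convex m-gon are counted by C_{m−2}; with m = 11 this is C_9. So B = C_9 = 4862.
A − B = 9694845 − 4862 = 9689983.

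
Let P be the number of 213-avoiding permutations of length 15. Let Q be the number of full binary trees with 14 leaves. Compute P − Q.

8951945

For any fixed pattern of length 3, the pattern-avoiding permutations of [15] number C_15. So P = C_15 = 9694845.
A full binary tree with L leaves has L−1 internal nodes and is counted by C_{L−1}; L = 14 gives C_13. So Q = C_13 = 742900.
P − Q = 9694845 − 742900 = 8951945.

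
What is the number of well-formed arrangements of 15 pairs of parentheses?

9694845

Balanced strings of n pairs of brackets are counted by C_n; here n = 15.
C_15 = C(30,15)/16 = 155117520/16 = 9694845.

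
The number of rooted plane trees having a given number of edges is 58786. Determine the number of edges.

Rooted ordered trees with n edges are counted by C_n. The Catalan number equal to 58786 is C_11.

11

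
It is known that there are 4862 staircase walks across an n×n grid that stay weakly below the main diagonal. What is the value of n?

9

Such diagonal-avoiding paths in an n×n grid are counted by C_n. Since C_9 = 4862, the index is 9.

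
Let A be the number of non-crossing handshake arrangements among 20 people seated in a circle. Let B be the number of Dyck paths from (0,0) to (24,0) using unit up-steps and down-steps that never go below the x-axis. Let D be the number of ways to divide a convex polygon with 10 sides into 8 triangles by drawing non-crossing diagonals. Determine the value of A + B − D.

With 20 = 2·10 people, non-crossing handshake pairings are non-crossing perfect matchings on a circle, counted by C_10. So A = C_10 = 16796.
A Dyck path with 12 up-steps and 12 down-steps has semilength 12, so there are C_12 of them. So B = C_12 = 208012.
The number of triangulations of a 10-gon is the Catalan number C_8 (index = sides − 2). So D = C_8 = 1430.
A + B − D = 16796 + 208012 − 1430 = 223378.

223378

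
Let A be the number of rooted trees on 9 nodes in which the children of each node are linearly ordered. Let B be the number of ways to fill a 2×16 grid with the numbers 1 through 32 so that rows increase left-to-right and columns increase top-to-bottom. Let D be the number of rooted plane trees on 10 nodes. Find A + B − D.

35354238

A rooted plane tree on 9 nodes has 8 edges, and such trees are counted by C_8. So A = C_8 = 1430.
By the hook-length formula (or a Dyck-path bijection), SYT of shape 2×16 number C_16. So B = C_16 = 35357670.
A rooted plane tree on 10 nodes has 9 edges, and such trees are counted by C_9. So D = C_9 = 4862.
A + B − D = 1430 + 35357670 − 4862 = 35354238.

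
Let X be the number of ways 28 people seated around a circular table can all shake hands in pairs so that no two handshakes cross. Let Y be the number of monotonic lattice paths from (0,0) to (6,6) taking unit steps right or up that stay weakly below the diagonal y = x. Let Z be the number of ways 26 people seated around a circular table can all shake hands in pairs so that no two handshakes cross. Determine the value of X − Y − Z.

Non-crossing handshake pairings of 2n people are counted by C_n; 28 people gives n = 14. So X = C_14 = 2674440.
Sub-diagonal monotone paths from (0,0) to (6,6) biject with Dyck paths of semilength 6, giving C_6. So Y = C_6 = 132.
With 26 = 2·13 people, non-crossing handshake pairings are non-crossing perfect matchings on a circle, counted by C_13. So Z = C_13 = 742900.
X − Y − Z = 2674440 − 132 − 742900 = 1931408.

1931408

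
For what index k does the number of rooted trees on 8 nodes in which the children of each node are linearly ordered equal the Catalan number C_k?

7

A rooted plane tree on 8 nodes has 7 edges, and such trees are counted by C_7.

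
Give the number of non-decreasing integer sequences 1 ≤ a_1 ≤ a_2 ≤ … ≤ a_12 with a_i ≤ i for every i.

208012

Such sub-staircase sequences of length n are counted by C_n; here n = 12.
C_12 = C(24,12)/13 = 2704156/13 = 208012.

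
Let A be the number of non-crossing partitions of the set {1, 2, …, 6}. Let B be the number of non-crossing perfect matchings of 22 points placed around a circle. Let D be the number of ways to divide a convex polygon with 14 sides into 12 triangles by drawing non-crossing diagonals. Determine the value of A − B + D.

149358

The non-crossing partitions of [6] form a lattice of size C_6. So A = C_6 = 132.
Pairing 22 circle points by 11 non-crossing chords gives C_11 matchings. So B = C_11 = 58786.
A convex 14-gon is triangulated into 12 triangles, and the number of such triangulations is the Catalan number C_{14−2} = C_12. So D = C_12 = 208012.
A − B + D = 132 − 58786 + 208012 = 149358.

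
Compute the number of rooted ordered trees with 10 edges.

16796

A rooted plane tree with 10 edges has 11 nodes, and the count is C_10.
C_10 = 16796.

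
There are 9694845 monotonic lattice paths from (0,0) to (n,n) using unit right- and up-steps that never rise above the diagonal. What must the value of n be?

Such diagonal-avoiding paths in an n×n grid are counted by C_n. The Catalan number equal to 9694845 is C_15.

15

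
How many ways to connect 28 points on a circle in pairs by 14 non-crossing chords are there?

Non-crossing perfect matchings of 2n points on a circle are counted by C_n; with 28 points, n = 14.
C_14 = 2674440.

2674440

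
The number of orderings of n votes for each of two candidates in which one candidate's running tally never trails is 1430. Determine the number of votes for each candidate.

8

Such ballot sequences with n votes each are counted by C_n. The Catalan number equal to 1430 is C_8.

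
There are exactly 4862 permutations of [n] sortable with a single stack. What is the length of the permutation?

Stack-sortable permutations of [n] are counted by C_n. Since C_9 = 4862, the index is 9.

9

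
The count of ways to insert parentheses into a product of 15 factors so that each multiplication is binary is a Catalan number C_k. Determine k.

Bracketing 15 factors into binary products is counted by C_{15−1} = C_14.

14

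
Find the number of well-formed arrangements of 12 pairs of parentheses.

With 12 pairs the number of balanced bracket strings is the Catalan number C_12.
C_12 = C(24,12)/13 = 2704156/13 = 208012.

208012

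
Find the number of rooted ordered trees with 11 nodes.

16796

A rooted plane tree on 11 nodes has 10 edges, and such trees are counted by C_10.
C_10 = 16796.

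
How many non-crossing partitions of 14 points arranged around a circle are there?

Non-crossing partitions of an n-element set are counted by C_n; here n = 14.
C_14 = C(28,14)/15 = 40116600/15 = 2674440.

2674440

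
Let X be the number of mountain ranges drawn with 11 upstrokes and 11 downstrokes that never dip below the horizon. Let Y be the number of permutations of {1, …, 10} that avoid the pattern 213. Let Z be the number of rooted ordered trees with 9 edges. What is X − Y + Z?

46852

A Dyck path with 11 up-steps and 11 down-steps has semilength 11, so there are C_11 of them. So X = C_11 = 58786.
Permutations of [n] avoiding any single length-3 pattern are counted by C_n; here n = 10. So Y = C_10 = 16796.
Rooted ordered trees with n edges are counted by C_n; here n = 9. So Z = C_9 = 4862.
X − Y + Z = 58786 − 16796 + 4862 = 46852.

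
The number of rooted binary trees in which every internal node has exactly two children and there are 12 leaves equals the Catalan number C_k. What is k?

11

A full binary tree with L leaves has L−1 internal nodes and is counted by C_{L−1}; L = 12 gives C_11.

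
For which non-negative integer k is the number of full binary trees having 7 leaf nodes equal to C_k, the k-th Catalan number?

6

Full binary trees with 7 leaves have 7−1 = 6 internal nodes, so there are C_6 of them.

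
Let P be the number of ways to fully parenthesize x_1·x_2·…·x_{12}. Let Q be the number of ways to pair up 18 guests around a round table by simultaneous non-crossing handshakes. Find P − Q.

Ways to associate a product of 12 factors correspond to binary trees on 12 leaves, so the count is C_11. So P = C_11 = 58786.
Non-crossing handshake pairings of 2n people are counted by C_n; 18 people gives n = 9. So Q = C_9 = 4862.
P − Q = 58786 − 4862 = 53924.

53924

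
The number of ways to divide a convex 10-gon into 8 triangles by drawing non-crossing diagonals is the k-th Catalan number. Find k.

8

The number of triangulations of a 10-gon is the Catalan number C_8 (index = sides − 2).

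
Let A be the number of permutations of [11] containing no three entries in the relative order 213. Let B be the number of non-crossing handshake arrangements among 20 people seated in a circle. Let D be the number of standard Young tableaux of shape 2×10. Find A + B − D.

58786

Permutations of [n] avoiding any single length-3 pattern are counted by C_n; here n = 11. So A = C_11 = 58786.
With 20 = 2·10 people, non-crossing handshake pairings are non-crossing perfect matchings on a circle, counted by C_10. So B = C_10 = 16796.
By the hook-length formula (or a Dyck-path bijection), SYT of shape 2×10 number C_10. So D = C_10 = 16796.
A + B − D = 58786 + 16796 − 16796 = 58786.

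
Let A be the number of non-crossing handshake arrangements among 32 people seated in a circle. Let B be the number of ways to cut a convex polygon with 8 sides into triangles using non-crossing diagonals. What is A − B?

With 32 = 2·16 people, non-crossing handshake pairings are non-crossing perfect matchings on a circle, counted by C_16. So A = C_16 = 35357670.
A convex 8-gon is triangulated into 6 triangles, and the number of such triangulations is the Catalan number C_{8−2} = C_6. So B = C_6 = 132.
A − B = 35357670 − 132 = 35357538.

35357538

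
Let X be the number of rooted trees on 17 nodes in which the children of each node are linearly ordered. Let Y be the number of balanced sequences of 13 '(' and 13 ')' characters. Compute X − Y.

Rooted ordered (plane) trees on m nodes have m−1 edges and are counted by C_{m−1}; m = 17 gives C_16. So X = C_16 = 35357670.
Balanced strings of n pairs of brackets are counted by C_n; here n = 13. So Y = C_13 = 742900.
X − Y = 35357670 − 742900 = 34614770.

34614770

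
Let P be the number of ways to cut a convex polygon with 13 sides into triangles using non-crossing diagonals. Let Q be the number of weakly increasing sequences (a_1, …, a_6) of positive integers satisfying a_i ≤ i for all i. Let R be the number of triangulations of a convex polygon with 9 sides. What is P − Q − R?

A convex 13-gon is triangulated into 11 triangles, and the number of such triangulations is the Catalan number C_{13−2} = C_11. So P = C_11 = 58786.
Such sub-staircase sequences of length n are counted by C_n; here n = 6. So Q = C_6 = 132.
The number of triangulations of a 9-gon is the Catalan number C_7 (index = sides − 2). So R = C_7 = 429.
P − Q − R = 58786 − 132 − 429 = 58225.

58225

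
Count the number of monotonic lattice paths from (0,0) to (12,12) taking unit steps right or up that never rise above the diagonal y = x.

Monotone paths in an n×n grid that stay weakly below the diagonal are counted by C_n; here n = 12.
C_12 = C(24,12)/13 = 2704156/13 = 208012.

208012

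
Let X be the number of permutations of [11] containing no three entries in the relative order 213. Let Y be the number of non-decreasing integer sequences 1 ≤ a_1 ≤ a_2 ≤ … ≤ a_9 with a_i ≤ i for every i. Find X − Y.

For any fixed pattern of length 3, the pattern-avoiding permutations of [11] number C_11. So X = C_11 = 58786.
Weakly increasing sequences with a_i ≤ i biject with Dyck paths of semilength 9, so there are C_9. So Y = C_9 = 4862.
X − Y = 58786 − 4862 = 53924.

53924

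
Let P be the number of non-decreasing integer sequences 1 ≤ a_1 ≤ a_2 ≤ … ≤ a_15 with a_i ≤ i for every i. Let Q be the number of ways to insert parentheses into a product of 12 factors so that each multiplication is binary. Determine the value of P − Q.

9636059

Weakly increasing sequences with a_i ≤ i biject with Dyck paths of semilength 15, so there are C_15. So P = C_15 = 9694845.
Parenthesizations of m factors correspond to full binary trees with m leaves, counted by C_{m−1}; m = 12 gives C_11. So Q = C_11 = 58786.
P − Q = 9694845 − 58786 = 9636059.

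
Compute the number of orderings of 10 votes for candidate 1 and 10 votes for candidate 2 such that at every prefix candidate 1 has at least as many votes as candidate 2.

16796

Ballot sequences with n votes each where one side never trails are Dyck words, counted by C_n; here n = 10.
C_10 = C_9 · 2(2·9+1)/(9+2) = 4862 · 38/11 = 16796.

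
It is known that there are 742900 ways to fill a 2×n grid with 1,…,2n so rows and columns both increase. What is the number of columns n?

13

Standard Young tableaux of shape 2×n are counted by C_n. The Catalan number equal to 742900 is C_13.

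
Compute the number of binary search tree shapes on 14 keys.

There are C_n binary search tree shapes on n keys; with n = 14 that is C_14.
C_14 = C(28,14)/15 = 40116600/15 = 2674440.

2674440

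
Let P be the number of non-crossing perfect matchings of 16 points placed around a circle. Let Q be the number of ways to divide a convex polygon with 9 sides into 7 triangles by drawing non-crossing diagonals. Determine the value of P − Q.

1001

Non-crossing perfect matchings of 2n points on a circle are counted by C_n; with 16 points, n = 8. So P = C_8 = 1430.
A convex 9-gon is triangulated into 7 triangles, and the number of such triangulations is the Catalan number C_{9−2} = C_7. So Q = C_7 = 429.
P − Q = 1430 − 429 = 1001.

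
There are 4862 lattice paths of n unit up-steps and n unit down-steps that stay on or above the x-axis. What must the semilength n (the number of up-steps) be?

Dyck paths of semilength n are counted by C_n; 4862 = C_9.

9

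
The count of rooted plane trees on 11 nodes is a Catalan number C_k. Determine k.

10

Rooted ordered (plane) trees on m nodes have m−1 edges and are counted by C_{m−1}; m = 11 gives C_10.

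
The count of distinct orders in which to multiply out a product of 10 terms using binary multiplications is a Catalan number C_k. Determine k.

Bracketing 10 factors into binary products is counted by C_{10−1} = C_9.

9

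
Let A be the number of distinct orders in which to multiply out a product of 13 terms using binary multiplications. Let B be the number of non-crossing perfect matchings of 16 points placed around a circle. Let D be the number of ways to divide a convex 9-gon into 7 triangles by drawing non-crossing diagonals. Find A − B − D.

206153

Bracketing 13 factors into binary products is counted by C_{13−1} = C_12. So A = C_12 = 208012.
Non-crossing perfect matchings of 2n points on a circle are counted by C_n; with 16 points, n = 8. So B = C_8 = 1430.
A convex 9-gon is triangulated into 7 triangles, and the number of such triangulations is the Catalan number C_{9−2} = C_7. So D = C_7 = 429.
A − B − D = 208012 − 1430 − 429 = 206153.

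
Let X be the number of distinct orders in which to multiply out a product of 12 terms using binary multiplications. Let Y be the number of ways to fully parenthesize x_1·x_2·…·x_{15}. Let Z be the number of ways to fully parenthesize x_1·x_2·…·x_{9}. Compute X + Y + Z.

Ways to associate a product of 12 factors correspond to binary trees on 12 leaves, so the count is C_11. So X = C_11 = 58786.
Bracketing 15 factors into binary products is counted by C_{15−1} = C_14. So Y = C_14 = 2674440.
Ways to associate a product of 9 factors correspond to binary trees on 9 leaves, so the count is C_8. So Z = C_8 = 1430.
X + Y + Z = 58786 + 2674440 + 1430 = 2734656.

2734656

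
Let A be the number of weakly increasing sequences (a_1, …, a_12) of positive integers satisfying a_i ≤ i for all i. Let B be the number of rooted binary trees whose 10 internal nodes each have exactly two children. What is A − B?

191216

Weakly increasing sequences with a_i ≤ i biject with Dyck paths of semilength 12, so there are C_12. So A = C_12 = 208012.
The number of full binary trees on 10 internal nodes is the Catalan number C_10. So B = C_10 = 16796.
A − B = 208012 − 16796 = 191216.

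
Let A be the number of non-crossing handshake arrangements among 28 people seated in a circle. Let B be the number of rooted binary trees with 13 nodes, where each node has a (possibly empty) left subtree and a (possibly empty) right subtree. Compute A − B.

Non-crossing handshake pairings of 2n people are counted by C_n; 28 people gives n = 14. So A = C_14 = 2674440.
Binary trees (left/right distinguished) on n nodes are counted by C_n; here n = 13. So B = C_13 = 742900.
A − B = 2674440 − 742900 = 1931540.

1931540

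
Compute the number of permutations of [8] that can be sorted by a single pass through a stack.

1430

Stack-sortable permutations are exactly the 231-avoiding ones, counted by C_n; here n = 8.
C_8 = C(16,8)/9 = 12870/9 = 1430.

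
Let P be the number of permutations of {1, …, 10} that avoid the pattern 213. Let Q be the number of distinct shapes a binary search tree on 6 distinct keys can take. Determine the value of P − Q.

16664

Permutations of [n] avoiding any single length-3 pattern are counted by C_n; here n = 10. So P = C_10 = 16796.
Rooted binary trees with 6 nodes (each child slot possibly empty) number C_6. So Q = C_6 = 132.
P − Q = 16796 − 132 = 16664.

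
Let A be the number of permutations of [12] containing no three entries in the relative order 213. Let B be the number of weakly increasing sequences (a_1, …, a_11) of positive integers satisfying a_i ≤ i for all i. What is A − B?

For any fixed pattern of length 3, the pattern-avoiding permutations of [12] number C_12. So A = C_12 = 208012.
Such sub-staircase sequences of length n are counted by C_n; here n = 11. So B = C_11 = 58786.
A − B = 208012 − 58786 = 149226.

149226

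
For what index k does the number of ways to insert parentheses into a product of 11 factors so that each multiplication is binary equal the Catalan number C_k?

Ways to associate a product of 11 factors correspond to binary trees on 11 leaves, so the count is C_10.

10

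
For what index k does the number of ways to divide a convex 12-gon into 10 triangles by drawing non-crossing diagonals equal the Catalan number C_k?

10

A convex 12-gon is triangulated into 10 triangles, and the number of such triangulations is the Catalan number C_{12−2} = C_10.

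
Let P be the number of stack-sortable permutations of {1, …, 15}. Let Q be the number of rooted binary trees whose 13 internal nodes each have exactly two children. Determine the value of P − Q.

By Knuth's characterisation, the stack-sortable permutations of length 15 are the 231-avoiders, numbering C_15. So P = C_15 = 9694845.
The number of full binary trees on 13 internal nodes is the Catalan number C_13. So Q = C_13 = 742900.
P − Q = 9694845 − 742900 = 8951945.

8951945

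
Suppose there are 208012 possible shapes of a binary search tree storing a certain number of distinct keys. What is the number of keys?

Binary search tree shapes on n keys are counted by C_n. The Catalan number equal to 208012 is C_12.

12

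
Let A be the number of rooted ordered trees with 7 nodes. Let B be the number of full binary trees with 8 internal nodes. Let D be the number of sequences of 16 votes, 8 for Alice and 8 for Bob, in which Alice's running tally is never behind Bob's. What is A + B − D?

132

Rooted ordered (plane) trees on m nodes have m−1 edges and are counted by C_{m−1}; m = 7 gives C_6. So A = C_6 = 132.
Full binary trees with n internal nodes are counted by C_n; here n = 8. So B = C_8 = 1430.
Ballot sequences with n votes each where one side never trails are Dyck words, counted by C_n; here n = 8. So D = C_8 = 1430.
A + B − D = 132 + 1430 − 1430 = 132.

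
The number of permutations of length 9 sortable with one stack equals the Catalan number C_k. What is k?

By Knuth's characterisation, the stack-sortable permutations of length 9 are the 231-avoiders, numbering C_9.

9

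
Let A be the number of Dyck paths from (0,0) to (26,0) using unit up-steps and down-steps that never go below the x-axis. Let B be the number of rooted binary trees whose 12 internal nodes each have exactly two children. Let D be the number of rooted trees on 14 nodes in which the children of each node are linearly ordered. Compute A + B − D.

208012

Dyck paths of semilength n (length 2n) are counted by C_n; here n = 13. So A = C_13 = 742900.
Full binary trees with n internal nodes are counted by C_n; here n = 12. So B = C_12 = 208012.
A rooted plane tree on 14 nodes has 13 edges, and such trees are counted by C_13. So D = C_13 = 742900.
A + B − D = 742900 + 208012 − 742900 = 208012.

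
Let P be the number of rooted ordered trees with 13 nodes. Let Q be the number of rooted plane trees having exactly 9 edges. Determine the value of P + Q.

212874

Rooted ordered (plane) trees on m nodes have m−1 edges and are counted by C_{m−1}; m = 13 gives C_12. So P = C_12 = 208012.
Rooted ordered trees with n edges are counted by C_n; here n = 9. So Q = C_9 = 4862.
P + Q = 208012 + 4862 = 212874.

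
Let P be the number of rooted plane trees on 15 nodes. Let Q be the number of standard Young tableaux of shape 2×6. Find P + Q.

2674572

A rooted plane tree on 15 nodes has 14 edges, and such trees are counted by C_14. So P = C_14 = 2674440.
Standard Young tableaux of shape 2×n are counted by C_n; here n = 6. So Q = C_6 = 132.
P + Q = 2674440 + 132 = 2674572.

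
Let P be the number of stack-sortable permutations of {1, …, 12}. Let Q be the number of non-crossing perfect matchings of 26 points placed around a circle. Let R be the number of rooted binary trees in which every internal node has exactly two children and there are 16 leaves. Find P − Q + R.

By Knuth's characterisation, the stack-sortable permutations of length 12 are the 231-avoiders, numbering C_12. So P = C_12 = 208012.
Pairing 26 circle points by 13 non-crossing chords gives C_13 matchings. So Q = C_13 = 742900.
A full binary tree with L leaves has L−1 internal nodes and is counted by C_{L−1}; L = 16 gives C_15. So R = C_15 = 9694845.
P − Q + R = 208012 − 742900 + 9694845 = 9159957.

9159957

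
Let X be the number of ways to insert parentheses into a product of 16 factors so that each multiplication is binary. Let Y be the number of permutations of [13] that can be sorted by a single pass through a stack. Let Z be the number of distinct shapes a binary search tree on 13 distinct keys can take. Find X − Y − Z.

Ways to associate a product of 16 factors correspond to binary trees on 16 leaves, so the count is C_15. So X = C_15 = 9694845.
Stack-sortable permutations are exactly the 231-avoiding ones, counted by C_n; here n = 13. So Y = C_13 = 742900.
Rooted binary trees with 13 nodes (each child slot possibly empty) number C_13. So Z = C_13 = 742900.
X − Y − Z = 9694845 − 742900 − 742900 = 8209045.

8209045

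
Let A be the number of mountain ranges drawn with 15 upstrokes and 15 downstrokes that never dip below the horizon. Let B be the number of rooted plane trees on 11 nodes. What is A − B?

9678049

A Dyck path with 15 up-steps and 15 down-steps has semilength 15, so there are C_15 of them. So A = C_15 = 9694845.
Rooted ordered (plane) trees on m nodes have m−1 edges and are counted by C_{m−1}; m = 11 gives C_10. So B = C_10 = 16796.
A − B = 9694845 − 16796 = 9678049.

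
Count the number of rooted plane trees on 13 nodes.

Rooted ordered (plane) trees on m nodes have m−1 edges and are counted by C_{m−1}; m = 13 gives C_12.
C_12 = 208012.

208012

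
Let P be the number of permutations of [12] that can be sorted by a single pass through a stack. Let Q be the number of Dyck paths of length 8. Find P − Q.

By Knuth's characterisation, the stack-sortable permutations of length 12 are the 231-avoiders, numbering C_12. So P = C_12 = 208012.
A Dyck path with 4 up-steps and 4 down-steps has semilength 4, so there are C_4 of them. So Q = C_4 = 14.
P − Q = 208012 − 14 = 207998.

207998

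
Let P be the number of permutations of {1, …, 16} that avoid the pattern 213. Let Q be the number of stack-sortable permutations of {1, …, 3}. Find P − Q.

For any fixed pattern of length 3, the pattern-avoiding permutations of [16] number C_16. So P = C_16 = 35357670.
By Knuth's characterisation, the stack-sortable permutations of length 3 are the 231-avoiders, numbering C_3. So Q = C_3 = 5.
P − Q = 35357670 − 5 = 35357665.

35357665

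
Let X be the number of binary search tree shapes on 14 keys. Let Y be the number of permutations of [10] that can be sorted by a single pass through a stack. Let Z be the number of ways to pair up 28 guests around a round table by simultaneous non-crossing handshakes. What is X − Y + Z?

5332084

Binary trees (left/right distinguished) on n nodes are counted by C_n; here n = 14. So X = C_14 = 2674440.
Stack-sortable permutations are exactly the 231-avoiding ones, counted by C_n; here n = 10. So Y = C_10 = 16796.
With 28 = 2·14 people, non-crossing handshake pairings are non-crossing perfect matchings on a circle, counted by C_14. So Z = C_14 = 2674440.
X − Y + Z = 2674440 − 16796 + 2674440 = 5332084.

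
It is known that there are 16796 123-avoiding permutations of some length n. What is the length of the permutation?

Permutations of [n] avoiding a fixed length-3 pattern are counted by C_n. Since C_10 = 16796, the index is 10.

10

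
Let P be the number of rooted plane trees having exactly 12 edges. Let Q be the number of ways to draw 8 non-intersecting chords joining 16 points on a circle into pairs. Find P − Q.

A rooted plane tree with 12 edges has 13 nodes, and the count is C_12. So P = C_12 = 208012.
Non-crossing perfect matchings of 2n points on a circle are counted by C_n; with 16 points, n = 8. So Q = C_8 = 1430.
P − Q = 208012 − 1430 = 206582.

206582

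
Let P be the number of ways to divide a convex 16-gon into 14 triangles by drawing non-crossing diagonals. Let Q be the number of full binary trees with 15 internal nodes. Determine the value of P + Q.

12369285

Triangulations of a convex m-gon are counted by C_{m−2}; with m = 16 this is C_14. So P = C_14 = 2674440.
The number of full binary trees on 15 internal nodes is the Catalan number C_15. So Q = C_15 = 9694845.
P + Q = 2674440 + 9694845 = 12369285.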